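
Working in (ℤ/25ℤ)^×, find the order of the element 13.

20

By Lagrange's theorem, ord_25(13) divides φ(25) = φ(5^2) = 5·(5−1) = 20 = 2^2 · 5.
Divisors of 20: 1, 2, 4, 5, 10, 20.
Compute 13^d (mod 25) for the divisors d until we hit 1:
13^1 ≡ 13
13^2 ≡ 19
13^4 ≡ 11
13^5 ≡ 18
13^10 ≡ 24
13^20 ≡ 1
So ord_25(13) = 20.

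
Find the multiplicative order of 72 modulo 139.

Since 72 ∈ (Z/139Z)^×, its order divides φ(139) = 139 − 1 = 138 = 2 · 3 · 23.
Divisors of 138: 1, 2, 3, 6, 23, 46, 69, 138.
Check 72^d mod 139 for each divisor in increasing order:
72^1 ≡ 72 (mod 139)
72^2 ≡ 41 (mod 139)
72^3 ≡ 33 (mod 139)
72^6 ≡ 116 (mod 139)
72^23 ≡ 97 (mod 139)
72^46 ≡ 96 (mod 139)
72^69 ≡ 138 (mod 139)
72^138 ≡ 1 (mod 139) ✓
Therefore the multiplicative order of 72 modulo 139 is 138.

138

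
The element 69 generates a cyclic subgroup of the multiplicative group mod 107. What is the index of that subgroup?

Since 69 ∈ (Z/107Z)^×, its order divides φ(107) = 107 − 1 = 106 = 2 · 53.
Divisors of 106: 1, 2, 53, 106.
Evaluate successive powers at the divisors of 106:
69^1 ≡ 69 (mod 107)
69^2 ≡ 53 (mod 107)
69^53 ≡ 1 (mod 107) ✓
So ord_107(69) = 53, hence |⟨69⟩| = 53.
Index = |(Z/107Z)^×| / |⟨69⟩| = 106 / 53 = 2.

2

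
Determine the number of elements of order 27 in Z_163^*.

18

φ(163) = 163 − 1 = 162 = 2 · 3^4.
(Z/163Z)^× is cyclic (|G| = 162); a cyclic group of order m has exactly φ(d) elements of each order d | m, and none otherwise.
27 = 3^3 divides 162, and φ(27) = 18.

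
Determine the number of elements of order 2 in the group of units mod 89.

1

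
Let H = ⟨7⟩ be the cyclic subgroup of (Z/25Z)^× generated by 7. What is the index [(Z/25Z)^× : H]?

5

By Lagrange's theorem, ord_25(7) divides φ(25) = φ(5^2) = 5·(5−1) = 20 = 2^2 · 5.
Divisors of 20: 1, 2, 4, 5, 10, 20.
Check 7^d mod 25 for each divisor in increasing order:
7^1 ≡ 7
7^2 ≡ 24
7^4 ≡ 1
The order of 7 is 4, so the subgroup it generates has 4 elements.
Index = |(Z/25Z)^×| / |⟨7⟩| = 20 / 4 = 5.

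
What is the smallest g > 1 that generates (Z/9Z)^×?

2

φ(9) = φ(3^2) = 3·(3−1) = 6 = 2 · 3.
g is a primitive root iff g^(6/q) ≢ 1 (mod 9) for each prime q ∈ {2, 3}.
g = 2: 2^3 ≡ 8; 2^2 ≡ 4 — none is 1, so 2 is a primitive root.
So 2 is the smallest generator of (Z/9Z)^×.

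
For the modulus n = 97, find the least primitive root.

φ(97) = 97 − 1 = 96 = 2^5 · 3.
g is a primitive root iff g^(96/q) ≢ 1 (mod 97) for each prime q ∈ {2, 3}.
g = 2: 2^48 ≡ 1 — hits 1, so not a primitive root.
g = 3: 3^48 ≡ 1 — hits 1, so not a primitive root.
g = 4: 4^48 ≡ 1 — hits 1, so not a primitive root.
g = 5: 5^48 ≡ 96; 5^32 ≡ 35 — none is 1, so 5 is a primitive root.
So 5 is the smallest generator of (Z/97Z)^×.

5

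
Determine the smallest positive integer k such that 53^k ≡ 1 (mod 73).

ord(53) | φ(73) = 73 − 1 = 72 = 2^3 · 3^2.
Divisors of 72: 1, 2, 3, 4, 6, 8, 9, 12, 18, 24, 36, 72.
Compute 53^d (mod 73) for the divisors d until we hit 1:
53^1 ≡ 53 (mod 73)
53^2 ≡ 35 (mod 73)
53^3 ≡ 30 (mod 73)
53^4 ≡ 57 (mod 73)
53^6 ≡ 24 (mod 73)
53^8 ≡ 37 (mod 73)
53^9 ≡ 63 (mod 73)
53^12 ≡ 65 (mod 73)
53^18 ≡ 27 (mod 73)
53^24 ≡ 64 (mod 73)
53^36 ≡ 72 (mod 73)
53^72 ≡ 1 (mod 73) ✓
The smallest such exponent is 72, so the order of 53 is 72.

72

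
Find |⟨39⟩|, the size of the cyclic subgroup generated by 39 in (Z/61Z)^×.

ord(39) | φ(61) = 61 − 1 = 60 = 2^2 · 3 · 5.
Divisors of 60: 1, 2, 3, 4, 5, 6, 10, 12, 15, 20, 30, 60.
Compute 39^d (mod 61) for the divisors d until we hit 1:
39^1 ≡ 39 (mod 61)
39^2 ≡ 57 (mod 61)
39^3 ≡ 27 (mod 61)
39^4 ≡ 16 (mod 61)
39^5 ≡ 14 (mod 61)
39^6 ≡ 58 (mod 61)
39^10 ≡ 13 (mod 61)
39^12 ≡ 9 (mod 61)
39^15 ≡ 60 (mod 61)
39^20 ≡ 47 (mod 61)
39^30 ≡ 1 (mod 61) ✓
Therefore the multiplicative order of 39 modulo 61 is 30.

30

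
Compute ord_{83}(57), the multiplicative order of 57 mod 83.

Since 57 ∈ (Z/83Z)^×, its order divides φ(83) = 83 − 1 = 82 = 2 · 41.
Divisors of 82: 1, 2, 41, 82.
Check 57^d mod 83 for each divisor in increasing order:
57^1 ≡ 57
57^2 ≡ 12
57^41 ≡ 82
57^82 ≡ 1
So ord_83(57) = 82.

82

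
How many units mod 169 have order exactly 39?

24

φ(169) = φ(13^2) = 13·(13−1) = 156 = 2^2 · 3 · 13.
(Z/169Z)^× is cyclic (|G| = 156); a cyclic group of order m has exactly φ(d) elements of each order d | m, and none otherwise.
39 = 3 · 13 divides 156, and φ(39) = 24.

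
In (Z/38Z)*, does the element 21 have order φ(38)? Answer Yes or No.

φ(38) = φ(2)·φ(19) = 1·18 = 18 = 2 · 3^2.
Test 21^(18/q) mod 38 for each prime factor q of 18:
21^9 ≡ 37 (mod 38)  [q = 2: ≢ 1 ✓]
21^6 ≡ 7 (mod 38)  [q = 3: ≢ 1 ✓]
All checks pass, so 21 has order 18 and is a primitive root modulo 38.

Yes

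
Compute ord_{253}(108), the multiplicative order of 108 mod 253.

55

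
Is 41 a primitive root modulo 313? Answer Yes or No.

Yes

φ(313) = 313 − 1 = 312 = 2^3 · 3 · 13.
Test 41^(312/q) mod 313 for each prime factor q of 312:
41^156 ≡ 312 (mod 313)  [q = 2: ≢ 1 ✓]
41^104 ≡ 98 (mod 313)  [q = 3: ≢ 1 ✓]
41^24 ≡ 103 (mod 313)  [q = 13: ≢ 1 ✓]
None equal 1, so ord_313(41) = 312: 41 is a primitive root.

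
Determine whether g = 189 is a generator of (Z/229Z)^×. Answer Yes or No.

Yes

φ(229) = 229 − 1 = 228 = 2^2 · 3 · 19.
189 is a primitive root mod 229 iff 189^(φ(229)/q) ≢ 1 for every prime q | φ(229), i.e. q ∈ {2, 3, 19}.
189^114 ≡ 228 (mod 229)  [q = 2: ≢ 1 ✓]
189^76 ≡ 94 (mod 229)  [q = 3: ≢ 1 ✓]
189^12 ≡ 42 (mod 229)  [q = 19: ≢ 1 ✓]
Every test exponent gives a nontrivial residue, hence 189 generates the full group.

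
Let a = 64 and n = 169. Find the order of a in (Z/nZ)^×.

By Lagrange's theorem, ord_169(64) divides φ(169) = φ(13^2) = 13·(13−1) = 156 = 2^2 · 3 · 13.
Divisors of 156: 1, 2, 3, 4, 6, 12, 13, 26, 39, 52, 78, 156.
Test each divisor d:
64^1 ≡ 64
64^2 ≡ 40
64^3 ≡ 25
64^4 ≡ 79
64^6 ≡ 118
64^12 ≡ 66
64^13 ≡ 168
64^26 ≡ 1
So ord_169(64) = 26.

26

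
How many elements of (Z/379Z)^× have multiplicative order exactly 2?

1

φ(379) = 379 − 1 = 378 = 2 · 3^3 · 7.
In a cyclic group of order 378, there are φ(d) elements of order d for each divisor d of 378, and zero for non-divisors.
2 | 378, and φ(2) = 2 − 1 = 1.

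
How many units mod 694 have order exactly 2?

φ(694) = φ(2)·φ(347) = 1·346 = 346 = 2 · 173.
Since (Z/694Z)^× is cyclic of order 346, the number of elements of order d is φ(d) when d | 346 and 0 otherwise.
2 | 346, and φ(2) = 2 − 1 = 1.

1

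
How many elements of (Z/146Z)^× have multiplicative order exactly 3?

φ(146) = φ(2)·φ(73) = 1·72 = 72 = 2^3 · 3^2.
(Z/146Z)^× is cyclic (|G| = 72); a cyclic group of order m has exactly φ(d) elements of each order d | m, and none otherwise.
3 | 72, and φ(3) = 3 − 1 = 2.

2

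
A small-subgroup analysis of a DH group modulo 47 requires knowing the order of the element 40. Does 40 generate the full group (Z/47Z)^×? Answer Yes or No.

φ(47) = 47 − 1 = 46 = 2 · 23.
It suffices to check that the order of 40 is not a proper divisor of 46: compute 40^(46/q) for q ∈ {2, 23}.
40^23 ≡ 46 (mod 47)  [q = 2: ≢ 1 ✓]
40^2 ≡ 2 (mod 47)  [q = 23: ≢ 1 ✓]
All checks pass, so 40 has order 46 and is a primitive root modulo 47.

Yes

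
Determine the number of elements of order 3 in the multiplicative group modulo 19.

φ(19) = 19 − 1 = 18 = 2 · 3^2.
In a cyclic group of order 18, there are φ(d) elements of order d for each divisor d of 18, and zero for non-divisors.
3 | 18, and φ(3) = 3 − 1 = 2.

2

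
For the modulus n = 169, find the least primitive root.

2

φ(169) = φ(13^2) = 13·(13−1) = 156 = 2^2 · 3 · 13.
Test candidates g = 2, 3, … against the prime factors q ∈ {2, 3, 13} of φ(169): g is a generator iff g^(156/q) ≢ 1 for every such q.
g = 2: 2^78 ≡ 168; 2^52 ≡ 146; 2^12 ≡ 40 — none is 1, so 2 is a primitive root.
Hence the least primitive root of 169 is 2.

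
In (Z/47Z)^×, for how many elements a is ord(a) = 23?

22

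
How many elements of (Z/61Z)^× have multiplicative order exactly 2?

1

φ(61) = 61 − 1 = 60 = 2^2 · 3 · 5.
In a cyclic group of order 60, there are φ(d) elements of order d for each divisor d of 60, and zero for non-divisors.
2 | 60, and φ(2) = 2 − 1 = 1.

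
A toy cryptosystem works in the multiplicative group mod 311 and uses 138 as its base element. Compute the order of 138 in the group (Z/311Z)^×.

By Lagrange's theorem, ord_311(138) divides φ(311) = 311 − 1 = 310 = 2 · 5 · 31.
Divisors of 310: 1, 2, 5, 10, 31, 62, 155, 310.
Evaluate successive powers at the divisors of 310:
138^1 ≡ 138 (mod 311)
138^2 ≡ 73 (mod 311)
138^5 ≡ 198 (mod 311)
138^10 ≡ 18 (mod 311)
138^31 ≡ 259 (mod 311)
138^62 ≡ 216 (mod 311)
138^155 ≡ 310 (mod 311)
138^310 ≡ 1 (mod 311) ✓
Therefore the multiplicative order of 138 modulo 311 is 310.

310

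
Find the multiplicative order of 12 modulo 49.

42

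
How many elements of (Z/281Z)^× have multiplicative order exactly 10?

4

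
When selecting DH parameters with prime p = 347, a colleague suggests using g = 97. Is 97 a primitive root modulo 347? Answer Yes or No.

φ(347) = 347 − 1 = 346 = 2 · 173.
97 is a primitive root mod 347 iff 97^(φ(347)/q) ≢ 1 for every prime q | φ(347), i.e. q ∈ {2, 173}.
97^173 ≡ 346 (mod 347)  [q = 2: ≢ 1 ✓]
97^2 ≡ 40 (mod 347)  [q = 173: ≢ 1 ✓]
None equal 1, so ord_347(97) = 346: 97 is a primitive root.

Yes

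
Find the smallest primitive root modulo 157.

5

φ(157) = 157 − 1 = 156 = 2^2 · 3 · 13.
g is a primitive root iff g^(156/q) ≢ 1 (mod 157) for each prime q ∈ {2, 3, 13}.
g = 2: 2^78 ≡ 156; 2^52 ≡ 1 — hits 1, so not a primitive root.
g = 3: 3^78 ≡ 1 — hits 1, so not a primitive root.
g = 4: 4^78 ≡ 1 — hits 1, so not a primitive root.
g = 5: 5^78 ≡ 156; 5^52 ≡ 12; 5^12 ≡ 130 — none is 1, so 5 is a primitive root.
Hence the least primitive root of 157 is 5.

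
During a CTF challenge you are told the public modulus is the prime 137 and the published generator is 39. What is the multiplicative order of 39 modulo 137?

ord(39) | φ(137) = 137 − 1 = 136 = 2^3 · 17.
Divisors of 136: 1, 2, 4, 8, 17, 34, 68, 136.
Evaluate successive powers at the divisors of 136:
39^1 ≡ 39 (mod 137)
39^2 ≡ 14 (mod 137)
39^4 ≡ 59 (mod 137)
39^8 ≡ 56 (mod 137)
39^17 ≡ 100 (mod 137)
39^34 ≡ 136 (mod 137)
39^68 ≡ 1 (mod 137) ✓
So ord_137(39) = 68.

68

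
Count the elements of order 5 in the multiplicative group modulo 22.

4

φ(22) = φ(2)·φ(11) = 1·10 = 10 = 2 · 5.
(Z/22Z)^× is cyclic (|G| = 10); a cyclic group of order m has exactly φ(d) elements of each order d | m, and none otherwise.
5 | 10, and φ(5) = 5 − 1 = 4.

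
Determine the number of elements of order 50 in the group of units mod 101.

20

φ(101) = 101 − 1 = 100 = 2^2 · 5^2.
In a cyclic group of order 100, there are φ(d) elements of order d for each divisor d of 100, and zero for non-divisors.
50 = 2 · 5^2 divides 100, and φ(50) = 20.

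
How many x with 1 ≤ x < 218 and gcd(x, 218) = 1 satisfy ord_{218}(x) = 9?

φ(218) = φ(2)·φ(109) = 1·108 = 108 = 2^2 · 3^3.
Since (Z/218Z)^× is cyclic of order 108, the number of elements of order d is φ(d) when d | 108 and 0 otherwise.
9 = 3^2 divides 108, and φ(9) = 6.

6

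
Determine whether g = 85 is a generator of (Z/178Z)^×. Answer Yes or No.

No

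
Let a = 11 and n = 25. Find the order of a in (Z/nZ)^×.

5

The order of 11 must divide φ(25) = φ(5^2) = 5·(5−1) = 20 = 2^2 · 5.
Divisors of 20: 1, 2, 4, 5, 10, 20.
Test each divisor d:
11^1 ≡ 11 (mod 25)
11^2 ≡ 21 (mod 25)
11^4 ≡ 16 (mod 25)
11^5 ≡ 1 (mod 25) ✓
Therefore the multiplicative order of 11 modulo 25 is 5.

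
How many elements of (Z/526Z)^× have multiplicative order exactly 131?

φ(526) = φ(2)·φ(263) = 1·262 = 262 = 2 · 131.
In a cyclic group of order 262, there are φ(d) elements of order d for each divisor d of 262, and zero for non-divisors.
131 | 262, and φ(131) = 131 − 1 = 130.

130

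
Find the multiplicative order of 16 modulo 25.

Since 16 ∈ (Z/25Z)^×, its order divides φ(25) = φ(5^2) = 5·(5−1) = 20 = 2^2 · 5.
Divisors of 20: 1, 2, 4, 5, 10, 20.
Check 16^d mod 25 for each divisor in increasing order:
16^1 ≡ 16 (mod 25)
16^2 ≡ 6 (mod 25)
16^4 ≡ 11 (mod 25)
16^5 ≡ 1 (mod 25) ✓
Therefore the multiplicative order of 16 modulo 25 is 5.

5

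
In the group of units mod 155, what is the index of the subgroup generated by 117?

By Lagrange's theorem, ord_155(117) divides φ(155) = φ(5·31) = (5−1)·(31−1) = 4·30 = 120 = 2^3 · 3 · 5.
Divisors of 120: 1, 2, 3, 4, 5, 6, 8, 10, 12, 15, 20, 24, 30, 40, 60, 120.
Test each divisor d:
117^1 ≡ 117
117^2 ≡ 49
117^3 ≡ 153
117^4 ≡ 76
117^5 ≡ 57
117^6 ≡ 4
117^8 ≡ 41
117^10 ≡ 149
117^12 ≡ 16
117^15 ≡ 123
117^20 ≡ 36
117^24 ≡ 101
117^30 ≡ 94
117^40 ≡ 56
117^60 ≡ 1
The order of 117 is 60, so the subgroup it generates has 60 elements.
Index = |(Z/155Z)^×| / |⟨117⟩| = 120 / 60 = 2.

2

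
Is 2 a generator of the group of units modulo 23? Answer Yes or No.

No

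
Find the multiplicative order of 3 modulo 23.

11

By Lagrange's theorem, ord_23(3) divides φ(23) = 23 − 1 = 22 = 2 · 11.
Divisors of 22: 1, 2, 11, 22.
Evaluate successive powers at the divisors of 22:
3^1 ≡ 3 (mod 23)
3^2 ≡ 9 (mod 23)
3^11 ≡ 1 (mod 23) ✓
Hence ord(3) = 11.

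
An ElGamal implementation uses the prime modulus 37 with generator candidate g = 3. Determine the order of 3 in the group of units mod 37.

18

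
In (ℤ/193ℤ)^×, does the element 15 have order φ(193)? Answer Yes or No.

φ(193) = 193 − 1 = 192 = 2^6 · 3.
An element g generates (Z/193Z)^× iff g^(192/q) ≢ 1 (mod 193) for each prime q ∈ {2, 3}.
15^96 ≡ 192 (mod 193)  [q = 2: ≢ 1 ✓]
15^64 ≡ 84 (mod 193)  [q = 3: ≢ 1 ✓]
All checks pass, so 15 has order 192 and is a primitive root modulo 193.

Yes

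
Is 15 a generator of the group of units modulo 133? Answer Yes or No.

No

133 = 7 · 19 is a product of two distinct odd primes, so (Z/133Z)^× ≅ (Z/7Z)^× × (Z/19Z)^× is not cyclic.
No primitive root modulo 133 exists; in particular 15 is not one.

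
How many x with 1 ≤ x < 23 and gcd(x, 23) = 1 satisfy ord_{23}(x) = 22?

φ(23) = 23 − 1 = 22 = 2 · 11.
Since (Z/23Z)^× is cyclic of order 22, the number of elements of order d is φ(d) when d | 22 and 0 otherwise.
22 = 2 · 11 divides 22, and φ(22) = 10.

10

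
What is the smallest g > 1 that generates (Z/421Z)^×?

2

φ(421) = 421 − 1 = 420 = 2^2 · 3 · 5 · 7.
Test candidates g = 2, 3, … against the prime factors q ∈ {2, 3, 5, 7} of φ(421): g is a generator iff g^(420/q) ≢ 1 for every such q.
g = 2: 2^210 ≡ 420; 2^140 ≡ 400; 2^84 ≡ 279; 2^60 ≡ 370 — none is 1, so 2 is a primitive root.
So 2 is the smallest generator of (Z/421Z)^×.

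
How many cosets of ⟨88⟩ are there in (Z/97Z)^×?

Since 88 ∈ (Z/97Z)^×, its order divides φ(97) = 97 − 1 = 96 = 2^5 · 3.
Divisors of 96: 1, 2, 3, 4, 6, 8, 12, 16, 24, 32, 48, 96.
Check 88^d mod 97 for each divisor in increasing order:
88^1 ≡ 88 (mod 97)
88^2 ≡ 81 (mod 97)
88^3 ≡ 47 (mod 97)
88^4 ≡ 62 (mod 97)
88^6 ≡ 75 (mod 97)
88^8 ≡ 61 (mod 97)
88^12 ≡ 96 (mod 97)
88^16 ≡ 35 (mod 97)
88^24 ≡ 1 (mod 97) ✓
So ord_97(88) = 24, hence |⟨88⟩| = 24.
[(Z/97Z)^× : ⟨88⟩] = 96/24 = 4.

4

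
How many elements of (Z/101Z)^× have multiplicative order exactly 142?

0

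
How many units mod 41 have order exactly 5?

4

φ(41) = 41 − 1 = 40 = 2^3 · 5.
(Z/41Z)^× is cyclic (|G| = 40); a cyclic group of order m has exactly φ(d) elements of each order d | m, and none otherwise.
5 | 40, and φ(5) = 5 − 1 = 4.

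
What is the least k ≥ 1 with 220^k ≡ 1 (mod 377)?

4

Since 220 ∈ (Z/377Z)^×, its order divides φ(377) = φ(13·29) = (13−1)·(29−1) = 12·28 = 336 = 2^4 · 3 · 7.
Divisors of 336: 1, 2, 3, 4, 6, 7, 8, 12, 14, 16, 21, 24, 28, 42, 48, 56, 84, 112, 168, 336.
Test each divisor d:
220^1 ≡ 220 (mod 377)
220^2 ≡ 144 (mod 377)
220^3 ≡ 12 (mod 377)
220^4 ≡ 1 (mod 377) ✓
Therefore the multiplicative order of 220 modulo 377 is 4.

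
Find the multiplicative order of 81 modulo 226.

28

By Lagrange's theorem, ord_226(81) divides φ(226) = φ(2)·φ(113) = 1·112 = 112 = 2^4 · 7.
Divisors of 112: 1, 2, 4, 7, 8, 14, 16, 28, 56, 112.
Compute 81^d (mod 226) for the divisors d until we hit 1:
81^1 ≡ 81 (mod 226)
81^2 ≡ 7 (mod 226)
81^4 ≡ 49 (mod 226)
81^7 ≡ 211 (mod 226)
81^8 ≡ 141 (mod 226)
81^14 ≡ 225 (mod 226)
81^16 ≡ 219 (mod 226)
81^28 ≡ 1 (mod 226) ✓
Therefore the multiplicative order of 81 modulo 226 is 28.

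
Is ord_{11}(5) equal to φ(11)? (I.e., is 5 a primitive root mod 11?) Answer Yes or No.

No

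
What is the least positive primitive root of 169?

2

φ(169) = φ(13^2) = 13·(13−1) = 156 = 2^2 · 3 · 13.
g is a primitive root iff g^(156/q) ≢ 1 (mod 169) for each prime q ∈ {2, 3, 13}.
g = 2: 2^78 ≡ 168; 2^52 ≡ 146; 2^12 ≡ 40 — none is 1, so 2 is a primitive root.
Hence the least primitive root of 169 is 2.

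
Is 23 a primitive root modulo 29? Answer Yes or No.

No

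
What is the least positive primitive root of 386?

φ(386) = φ(2)·φ(193) = 1·192 = 192 = 2^6 · 3.
Test candidates g = 2, 3, … against the prime factors q ∈ {2, 3} of φ(386): g is a generator iff g^(192/q) ≢ 1 for every such q.
g = 2: gcd(2, 386) = 2 > 1, not a unit — skip.
g = 3: 3^96 ≡ 1 — hits 1, so not a primitive root.
g = 4: gcd(4, 386) = 2 > 1, not a unit — skip.
g = 5: 5^96 ≡ 385; 5^64 ≡ 277 — none is 1, so 5 is a primitive root.
The smallest primitive root modulo 386 is 5.

5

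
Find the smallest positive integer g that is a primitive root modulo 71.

7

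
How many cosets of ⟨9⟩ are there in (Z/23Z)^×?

The order of 9 must divide φ(23) = 23 − 1 = 22 = 2 · 11.
Divisors of 22: 1, 2, 11, 22.
Compute 9^d (mod 23) for the divisors d until we hit 1:
9^1 ≡ 9 (mod 23)
9^2 ≡ 12 (mod 23)
9^11 ≡ 1 (mod 23) ✓
The order of 9 is 11, so the subgroup it generates has 11 elements.
Index = |(Z/23Z)^×| / |⟨9⟩| = 22 / 11 = 2.

2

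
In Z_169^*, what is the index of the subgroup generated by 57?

3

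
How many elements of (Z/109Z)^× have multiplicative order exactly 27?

φ(109) = 109 − 1 = 108 = 2^2 · 3^3.
Since (Z/109Z)^× is cyclic of order 108, the number of elements of order d is φ(d) when d | 108 and 0 otherwise.
27 = 3^3 divides 108, and φ(27) = 18.

18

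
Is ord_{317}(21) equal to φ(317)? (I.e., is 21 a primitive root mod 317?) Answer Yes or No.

Yes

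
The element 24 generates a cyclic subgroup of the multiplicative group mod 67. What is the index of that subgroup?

By Lagrange's theorem, ord_67(24) divides φ(67) = 67 − 1 = 66 = 2 · 3 · 11.
Divisors of 66: 1, 2, 3, 6, 11, 22, 33, 66.
Compute 24^d (mod 67) for the divisors d until we hit 1:
24^1 ≡ 24
24^2 ≡ 40
24^3 ≡ 22
24^6 ≡ 15
24^11 ≡ 1
So ord_67(24) = 11, hence |⟨24⟩| = 11.
The index is φ(67) / ord(24) = 66 / 11 = 6.

6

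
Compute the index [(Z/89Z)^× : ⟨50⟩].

4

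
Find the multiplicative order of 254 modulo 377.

84

The order of 254 must divide φ(377) = φ(13·29) = (13−1)·(29−1) = 12·28 = 336 = 2^4 · 3 · 7.
Divisors of 336: 1, 2, 3, 4, 6, 7, 8, 12, 14, 16, 21, 24, 28, 42, 48, 56, 84, 112, 168, 336.
Evaluate successive powers at the divisors of 336:
254^1 ≡ 254 (mod 377)
254^2 ≡ 49 (mod 377)
254^3 ≡ 5 (mod 377)
254^4 ≡ 139 (mod 377)
254^6 ≡ 25 (mod 377)
254^7 ≡ 318 (mod 377)
254^8 ≡ 94 (mod 377)
254^12 ≡ 248 (mod 377)
254^14 ≡ 88 (mod 377)
254^16 ≡ 165 (mod 377)
254^21 ≡ 86 (mod 377)
254^24 ≡ 53 (mod 377)
254^28 ≡ 204 (mod 377)
254^42 ≡ 233 (mod 377)
254^48 ≡ 170 (mod 377)
254^56 ≡ 146 (mod 377)
254^84 ≡ 1 (mod 377) ✓
Therefore the multiplicative order of 254 modulo 377 is 84.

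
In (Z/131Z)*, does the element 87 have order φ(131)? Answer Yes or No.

φ(131) = 131 − 1 = 130 = 2 · 5 · 13.
It suffices to check that the order of 87 is not a proper divisor of 130: compute 87^(130/q) for q ∈ {2, 5, 13}.
87^65 ≡ 130 (mod 131)  [q = 2: ≢ 1 ✓]
87^26 ≡ 61 (mod 131)  [q = 5: ≢ 1 ✓]
87^10 ≡ 45 (mod 131)  [q = 13: ≢ 1 ✓]
All checks pass, so 87 has order 130 and is a primitive root modulo 131.

Yes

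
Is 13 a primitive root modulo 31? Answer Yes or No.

φ(31) = 31 − 1 = 30 = 2 · 3 · 5.
An element g generates (Z/31Z)^× iff g^(30/q) ≢ 1 (mod 31) for each prime q ∈ {2, 3, 5}.
13^15 ≡ 30 (mod 31)  [q = 2: ≢ 1 ✓]
13^10 ≡ 5 (mod 31)  [q = 3: ≢ 1 ✓]
13^6 ≡ 16 (mod 31)  [q = 5: ≢ 1 ✓]
All checks pass, so 13 has order 30 and is a primitive root modulo 31.

Yes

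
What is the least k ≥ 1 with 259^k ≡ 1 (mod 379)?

378

The order of 259 must divide φ(379) = 379 − 1 = 378 = 2 · 3^3 · 7.
Divisors of 378: 1, 2, 3, 6, 7, 9, 14, 18, 21, 27, 42, 54, 63, 126, 189, 378.
Check 259^d mod 379 for each divisor in increasing order:
259^1 ≡ 259
259^2 ≡ 377
259^3 ≡ 240
259^6 ≡ 371
259^7 ≡ 202
259^9 ≡ 354
259^14 ≡ 251
259^18 ≡ 246
259^21 ≡ 295
259^27 ≡ 293
259^42 ≡ 234
259^54 ≡ 195
259^63 ≡ 52
259^126 ≡ 51
259^189 ≡ 378
259^378 ≡ 1
Hence ord(259) = 378.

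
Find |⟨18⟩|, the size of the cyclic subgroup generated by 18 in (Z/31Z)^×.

15

By Lagrange's theorem, ord_31(18) divides φ(31) = 31 − 1 = 30 = 2 · 3 · 5.
Divisors of 30: 1, 2, 3, 5, 6, 10, 15, 30.
Evaluate successive powers at the divisors of 30:
18^1 ≡ 18
18^2 ≡ 14
18^3 ≡ 4
18^5 ≡ 25
18^6 ≡ 16
18^10 ≡ 5
18^15 ≡ 1
Therefore the multiplicative order of 18 modulo 31 is 15.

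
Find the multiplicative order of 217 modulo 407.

ord(217) | φ(407) = φ(11·37) = (11−1)·(37−1) = 10·36 = 360 = 2^3 · 3^2 · 5.
Divisors of 360: 1, 2, 3, 4, 5, 6, 8, 9, 10, 12, 15, 18, 20, 24, 30, 36, 40, 45, 60, 72, 90, 120, 180, 360.
Evaluate successive powers at the divisors of 360:
217^1 ≡ 217 (mod 407)
217^2 ≡ 284 (mod 407)
217^3 ≡ 171 (mod 407)
217^4 ≡ 70 (mod 407)
217^5 ≡ 131 (mod 407)
217^6 ≡ 344 (mod 407)
217^8 ≡ 16 (mod 407)
217^9 ≡ 216 (mod 407)
217^10 ≡ 67 (mod 407)
217^12 ≡ 306 (mod 407)
217^15 ≡ 230 (mod 407)
217^18 ≡ 258 (mod 407)
217^20 ≡ 12 (mod 407)
217^24 ≡ 26 (mod 407)
217^30 ≡ 397 (mod 407)
217^36 ≡ 223 (mod 407)
217^40 ≡ 144 (mod 407)
217^45 ≡ 142 (mod 407)
217^60 ≡ 100 (mod 407)
217^72 ≡ 75 (mod 407)
217^90 ≡ 221 (mod 407)
217^120 ≡ 232 (mod 407)
217^180 ≡ 1 (mod 407) ✓
Hence ord(217) = 180.

180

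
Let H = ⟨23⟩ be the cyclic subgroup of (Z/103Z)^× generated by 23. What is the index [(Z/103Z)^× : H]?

6

ord(23) | φ(103) = 103 − 1 = 102 = 2 · 3 · 17.
Divisors of 102: 1, 2, 3, 6, 17, 34, 51, 102.
Compute 23^d (mod 103) for the divisors d until we hit 1:
23^1 ≡ 23 (mod 103)
23^2 ≡ 14 (mod 103)
23^3 ≡ 13 (mod 103)
23^6 ≡ 66 (mod 103)
23^17 ≡ 1 (mod 103) ✓
Thus |⟨23⟩| = ord(23) = 17.
Index = |(Z/103Z)^×| / |⟨23⟩| = 102 / 17 = 6.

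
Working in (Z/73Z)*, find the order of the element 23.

36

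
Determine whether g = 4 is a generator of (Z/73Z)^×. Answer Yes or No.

φ(73) = 73 − 1 = 72 = 2^3 · 3^2.
It suffices to check that the order of 4 is not a proper divisor of 72: compute 4^(72/q) for q ∈ {2, 3}.
4^36 ≡ 1 (mod 73)  [q = 2: ≡ 1 ✗]
4^24 ≡ 8 (mod 73)  [q = 3: ≢ 1 ✓]
4^36 ≡ 1 shows ord(4) | 36, strictly less than φ(73); not a primitive root.

No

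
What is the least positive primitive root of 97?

φ(97) = 97 − 1 = 96 = 2^5 · 3.
g is a primitive root iff g^(96/q) ≢ 1 (mod 97) for each prime q ∈ {2, 3}.
g = 2: 2^48 ≡ 1 — hits 1, so not a primitive root.
g = 3: 3^48 ≡ 1 — hits 1, so not a primitive root.
g = 4: 4^48 ≡ 1 — hits 1, so not a primitive root.
g = 5: 5^48 ≡ 96; 5^32 ≡ 35 — none is 1, so 5 is a primitive root.
Hence the least primitive root of 97 is 5.

5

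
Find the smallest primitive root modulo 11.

2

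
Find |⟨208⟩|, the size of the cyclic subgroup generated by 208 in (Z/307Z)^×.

Since 208 ∈ (Z/307Z)^×, its order divides φ(307) = 307 − 1 = 306 = 2 · 3^2 · 17.
Divisors of 306: 1, 2, 3, 6, 9, 17, 18, 34, 51, 102, 153, 306.
Check 208^d mod 307 for each divisor in increasing order:
208^1 ≡ 208 (mod 307)
208^2 ≡ 284 (mod 307)
208^3 ≡ 128 (mod 307)
208^6 ≡ 113 (mod 307)
208^9 ≡ 35 (mod 307)
208^17 ≡ 214 (mod 307)
208^18 ≡ 304 (mod 307)
208^34 ≡ 53 (mod 307)
208^51 ≡ 290 (mod 307)
208^102 ≡ 289 (mod 307)
208^153 ≡ 306 (mod 307)
208^306 ≡ 1 (mod 307) ✓
The smallest such exponent is 306, so the order of 208 is 306.

306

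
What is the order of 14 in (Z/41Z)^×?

The order of 14 must divide φ(41) = 41 − 1 = 40 = 2^3 · 5.
Divisors of 40: 1, 2, 4, 5, 8, 10, 20, 40.
Test each divisor d:
14^1 ≡ 14
14^2 ≡ 32
14^4 ≡ 40
14^5 ≡ 27
14^8 ≡ 1
Hence ord(14) = 8.

8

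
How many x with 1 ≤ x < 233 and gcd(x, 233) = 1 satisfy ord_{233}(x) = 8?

4

φ(233) = 233 − 1 = 232 = 2^3 · 29.
(Z/233Z)^× is cyclic (|G| = 232); a cyclic group of order m has exactly φ(d) elements of each order d | m, and none otherwise.
8 = 2^3 divides 232, and φ(8) = 4.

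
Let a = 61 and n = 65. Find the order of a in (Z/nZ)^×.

3

ord(61) | φ(65) = φ(5·13) = (5−1)·(13−1) = 4·12 = 48 = 2^4 · 3.
Divisors of 48: 1, 2, 3, 4, 6, 8, 12, 16, 24, 48.
Compute 61^d (mod 65) for the divisors d until we hit 1:
61^1 ≡ 61 (mod 65)
61^2 ≡ 16 (mod 65)
61^3 ≡ 1 (mod 65) ✓
So ord_65(61) = 3.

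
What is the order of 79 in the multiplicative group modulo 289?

272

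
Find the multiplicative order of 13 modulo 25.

Since 13 ∈ (Z/25Z)^×, its order divides φ(25) = φ(5^2) = 5·(5−1) = 20 = 2^2 · 5.
Divisors of 20: 1, 2, 4, 5, 10, 20.
Check 13^d mod 25 for each divisor in increasing order:
13^1 ≡ 13
13^2 ≡ 19
13^4 ≡ 11
13^5 ≡ 18
13^10 ≡ 24
13^20 ≡ 1
The smallest such exponent is 20, so the order of 13 is 20.

20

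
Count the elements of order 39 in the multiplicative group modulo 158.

φ(158) = φ(2)·φ(79) = 1·78 = 78 = 2 · 3 · 13.
Since (Z/158Z)^× is cyclic of order 78, the number of elements of order d is φ(d) when d | 78 and 0 otherwise.
39 = 3 · 13 divides 78, and φ(39) = 24.

24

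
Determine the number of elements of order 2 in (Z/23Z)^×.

1

φ(23) = 23 − 1 = 22 = 2 · 11.
Since (Z/23Z)^× is cyclic of order 22, the number of elements of order d is φ(d) when d | 22 and 0 otherwise.
2 | 22, and φ(2) = 2 − 1 = 1.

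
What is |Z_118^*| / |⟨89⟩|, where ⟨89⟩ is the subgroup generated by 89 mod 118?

Since 89 ∈ (Z/118Z)^×, its order divides φ(118) = φ(2)·φ(59) = 1·58 = 58 = 2 · 29.
Divisors of 58: 1, 2, 29, 58.
Test each divisor d:
89^1 ≡ 89
89^2 ≡ 15
89^29 ≡ 117
89^58 ≡ 1
Thus |⟨89⟩| = ord(89) = 58.
The index is φ(118) / ord(89) = 58 / 58 = 1.

1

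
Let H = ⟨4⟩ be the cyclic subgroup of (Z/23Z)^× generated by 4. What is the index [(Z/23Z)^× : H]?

2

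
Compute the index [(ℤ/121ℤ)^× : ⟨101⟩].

1

ord(101) | φ(121) = φ(11^2) = 11·(11−1) = 110 = 2 · 5 · 11.
Divisors of 110: 1, 2, 5, 10, 11, 22, 55, 110.
Evaluate successive powers at the divisors of 110:
101^1 ≡ 101 (mod 121)
101^2 ≡ 37 (mod 121)
101^5 ≡ 87 (mod 121)
101^10 ≡ 67 (mod 121)
101^11 ≡ 112 (mod 121)
101^22 ≡ 81 (mod 121)
101^55 ≡ 120 (mod 121)
101^110 ≡ 1 (mod 121) ✓
The order of 101 is 110, so the subgroup it generates has 110 elements.
[(Z/121Z)^× : ⟨101⟩] = 110/110 = 1.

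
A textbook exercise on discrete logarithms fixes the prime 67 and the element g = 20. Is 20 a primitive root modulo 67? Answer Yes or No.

Yes

φ(67) = 67 − 1 = 66 = 2 · 3 · 11.
20 is a primitive root mod 67 iff 20^(φ(67)/q) ≢ 1 for every prime q | φ(67), i.e. q ∈ {2, 3, 11}.
20^33 ≡ 66 (mod 67)  [q = 2: ≢ 1 ✓]
20^22 ≡ 29 (mod 67)  [q = 3: ≢ 1 ✓]
20^6 ≡ 59 (mod 67)  [q = 11: ≢ 1 ✓]
None equal 1, so ord_67(20) = 66: 20 is a primitive root.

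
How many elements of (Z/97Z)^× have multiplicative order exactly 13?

0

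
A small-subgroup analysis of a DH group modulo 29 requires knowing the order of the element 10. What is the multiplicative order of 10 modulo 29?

28

The order of 10 must divide φ(29) = 29 − 1 = 28 = 2^2 · 7.
Divisors of 28: 1, 2, 4, 7, 14, 28.
Compute 10^d (mod 29) for the divisors d until we hit 1:
10^1 ≡ 10 (mod 29)
10^2 ≡ 13 (mod 29)
10^4 ≡ 24 (mod 29)
10^7 ≡ 17 (mod 29)
10^14 ≡ 28 (mod 29)
10^28 ≡ 1 (mod 29) ✓
Hence ord(10) = 28.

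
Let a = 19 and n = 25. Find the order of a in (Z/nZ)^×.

10

ord(19) | φ(25) = φ(5^2) = 5·(5−1) = 20 = 2^2 · 5.
Divisors of 20: 1, 2, 4, 5, 10, 20.
Compute 19^d (mod 25) for the divisors d until we hit 1:
19^1 ≡ 19 (mod 25)
19^2 ≡ 11 (mod 25)
19^4 ≡ 21 (mod 25)
19^5 ≡ 24 (mod 25)
19^10 ≡ 1 (mod 25) ✓
Therefore the multiplicative order of 19 modulo 25 is 10.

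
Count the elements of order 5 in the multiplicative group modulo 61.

φ(61) = 61 − 1 = 60 = 2^2 · 3 · 5.
In a cyclic group of order 60, there are φ(d) elements of order d for each divisor d of 60, and zero for non-divisors.
5 | 60, and φ(5) = 5 − 1 = 4.

4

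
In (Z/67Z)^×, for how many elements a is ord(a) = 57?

φ(67) = 67 − 1 = 66 = 2 · 3 · 11.
(Z/67Z)^× is cyclic (|G| = 66); a cyclic group of order m has exactly φ(d) elements of each order d | m, and none otherwise.
Here 66 is not a multiple of 57, so there are no elements of order 57.

0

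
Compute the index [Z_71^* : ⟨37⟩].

By Lagrange's theorem, ord_71(37) divides φ(71) = 71 − 1 = 70 = 2 · 5 · 7.
Divisors of 70: 1, 2, 5, 7, 10, 14, 35, 70.
Evaluate successive powers at the divisors of 70:
37^1 ≡ 37 (mod 71)
37^2 ≡ 20 (mod 71)
37^5 ≡ 32 (mod 71)
37^7 ≡ 1 (mod 71) ✓
So ord_71(37) = 7, hence |⟨37⟩| = 7.
The index is φ(71) / ord(37) = 70 / 7 = 10.

10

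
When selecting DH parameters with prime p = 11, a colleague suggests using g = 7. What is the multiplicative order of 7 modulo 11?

10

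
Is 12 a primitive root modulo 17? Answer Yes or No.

Yes

φ(17) = 17 − 1 = 16 = 2^4.
Test 12^(16/q) mod 17 for each prime factor q of 16:
12^8 ≡ 16 (mod 17)  [q = 2: ≢ 1 ✓]
None equal 1, so ord_17(12) = 16: 12 is a primitive root.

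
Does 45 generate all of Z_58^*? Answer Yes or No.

No

φ(58) = φ(2)·φ(29) = 1·28 = 28 = 2^2 · 7.
It suffices to check that the order of 45 is not a proper divisor of 28: compute 45^(28/q) for q ∈ {2, 7}.
45^14 ≡ 1 (mod 58)  [q = 2: ≡ 1 ✗]
45^4 ≡ 25 (mod 58)  [q = 7: ≢ 1 ✓]
Since 45^14 ≡ 1, the order of 45 divides 14 < 28, so 45 is not a primitive root.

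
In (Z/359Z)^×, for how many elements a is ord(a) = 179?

φ(359) = 359 − 1 = 358 = 2 · 179.
In a cyclic group of order 358, there are φ(d) elements of order d for each divisor d of 358, and zero for non-divisors.
179 | 358, and φ(179) = 179 − 1 = 178.

178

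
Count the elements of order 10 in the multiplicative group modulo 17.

φ(17) = 17 − 1 = 16 = 2^4.
Since (Z/17Z)^× is cyclic of order 16, the number of elements of order d is φ(d) when d | 16 and 0 otherwise.
10 does not divide 16, so no element of (Z/17Z)^× has order 10.

0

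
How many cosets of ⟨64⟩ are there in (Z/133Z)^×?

36

Since 64 ∈ (Z/133Z)^×, its order divides φ(133) = φ(7·19) = (7−1)·(19−1) = 6·18 = 108 = 2^2 · 3^3.
Divisors of 108: 1, 2, 3, 4, 6, 9, 12, 18, 27, 36, 54, 108.
Test each divisor d:
64^1 ≡ 64
64^2 ≡ 106
64^3 ≡ 1
So ord_133(64) = 3, hence |⟨64⟩| = 3.
The index is φ(133) / ord(64) = 108 / 3 = 36.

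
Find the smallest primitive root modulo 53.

φ(53) = 53 − 1 = 52 = 2^2 · 13.
Test candidates g = 2, 3, … against the prime factors q ∈ {2, 13} of φ(53): g is a generator iff g^(52/q) ≢ 1 for every such q.
g = 2: 2^26 ≡ 52; 2^4 ≡ 16 — none is 1, so 2 is a primitive root.
So 2 is the smallest generator of (Z/53Z)^×.

2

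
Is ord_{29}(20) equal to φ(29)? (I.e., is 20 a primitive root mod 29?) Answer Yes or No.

φ(29) = 29 − 1 = 28 = 2^2 · 7.
It suffices to check that the order of 20 is not a proper divisor of 28: compute 20^(28/q) for q ∈ {2, 7}.
20^14 ≡ 1 (mod 29)  [q = 2: ≡ 1 ✗]
20^4 ≡ 7 (mod 29)  [q = 7: ≢ 1 ✓]
The check at q = 2 fails, so 20 generates a proper subgroup.

No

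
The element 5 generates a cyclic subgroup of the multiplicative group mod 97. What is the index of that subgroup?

1

Since 5 ∈ (Z/97Z)^×, its order divides φ(97) = 97 − 1 = 96 = 2^5 · 3.
Divisors of 96: 1, 2, 3, 4, 6, 8, 12, 16, 24, 32, 48, 96.
Compute 5^d (mod 97) for the divisors d until we hit 1:
5^1 ≡ 5 (mod 97)
5^2 ≡ 25 (mod 97)
5^3 ≡ 28 (mod 97)
5^4 ≡ 43 (mod 97)
5^6 ≡ 8 (mod 97)
5^8 ≡ 6 (mod 97)
5^12 ≡ 64 (mod 97)
5^16 ≡ 36 (mod 97)
5^24 ≡ 22 (mod 97)
5^32 ≡ 35 (mod 97)
5^48 ≡ 96 (mod 97)
5^96 ≡ 1 (mod 97) ✓
The order of 5 is 96, so the subgroup it generates has 96 elements.
Index = |(Z/97Z)^×| / |⟨5⟩| = 96 / 96 = 1.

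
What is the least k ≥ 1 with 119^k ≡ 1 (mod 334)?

166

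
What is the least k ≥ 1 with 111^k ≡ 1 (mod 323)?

ord(111) | φ(323) = φ(17·19) = (17−1)·(19−1) = 16·18 = 288 = 2^5 · 3^2.
Divisors of 288: 1, 2, 3, 4, 6, 8, 9, 12, 16, 18, 24, 32, 36, 48, 72, 96, 144, 288.
Evaluate successive powers at the divisors of 288:
111^1 ≡ 111 (mod 323)
111^2 ≡ 47 (mod 323)
111^3 ≡ 49 (mod 323)
111^4 ≡ 271 (mod 323)
111^6 ≡ 140 (mod 323)
111^8 ≡ 120 (mod 323)
111^9 ≡ 77 (mod 323)
111^12 ≡ 220 (mod 323)
111^16 ≡ 188 (mod 323)
111^18 ≡ 115 (mod 323)
111^24 ≡ 273 (mod 323)
111^32 ≡ 137 (mod 323)
111^36 ≡ 305 (mod 323)
111^48 ≡ 239 (mod 323)
111^72 ≡ 1 (mod 323) ✓
Therefore the multiplicative order of 111 modulo 323 is 72.

72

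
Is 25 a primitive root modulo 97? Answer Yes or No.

No

φ(97) = 97 − 1 = 96 = 2^5 · 3.
Test 25^(96/q) mod 97 for each prime factor q of 96:
25^48 ≡ 1 (mod 97)  [q = 2: ≡ 1 ✗]
25^32 ≡ 61 (mod 97)  [q = 3: ≢ 1 ✓]
25^48 ≡ 1 shows ord(25) | 48, strictly less than φ(97); not a primitive root.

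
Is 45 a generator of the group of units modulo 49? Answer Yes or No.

φ(49) = φ(7^2) = 7·(7−1) = 42 = 2 · 3 · 7.
An element g generates (Z/49Z)^× iff g^(42/q) ≢ 1 (mod 49) for each prime q ∈ {2, 3, 7}.
45^21 ≡ 48 (mod 49)  [q = 2: ≢ 1 ✓]
45^14 ≡ 30 (mod 49)  [q = 3: ≢ 1 ✓]
45^6 ≡ 29 (mod 49)  [q = 7: ≢ 1 ✓]
None equal 1, so ord_49(45) = 42: 45 is a primitive root.

Yes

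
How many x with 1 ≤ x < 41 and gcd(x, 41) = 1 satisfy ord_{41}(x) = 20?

8

φ(41) = 41 − 1 = 40 = 2^3 · 5.
(Z/41Z)^× is cyclic (|G| = 40); a cyclic group of order m has exactly φ(d) elements of each order d | m, and none otherwise.
20 = 2^2 · 5 divides 40, and φ(20) = 8.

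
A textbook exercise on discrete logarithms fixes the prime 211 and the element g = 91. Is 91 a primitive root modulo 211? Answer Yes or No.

φ(211) = 211 − 1 = 210 = 2 · 3 · 5 · 7.
An element g generates (Z/211Z)^× iff g^(210/q) ≢ 1 (mod 211) for each prime q ∈ {2, 3, 5, 7}.
91^105 ≡ 210 (mod 211)  [q = 2: ≢ 1 ✓]
91^70 ≡ 196 (mod 211)  [q = 3: ≢ 1 ✓]
91^42 ≡ 188 (mod 211)  [q = 5: ≢ 1 ✓]
91^30 ≡ 144 (mod 211)  [q = 7: ≢ 1 ✓]
None equal 1, so ord_211(91) = 210: 91 is a primitive root.

Yes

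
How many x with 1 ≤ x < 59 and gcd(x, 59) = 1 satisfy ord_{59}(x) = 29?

φ(59) = 59 − 1 = 58 = 2 · 29.
In a cyclic group of order 58, there are φ(d) elements of order d for each divisor d of 58, and zero for non-divisors.
29 | 58, and φ(29) = 29 − 1 = 28.

28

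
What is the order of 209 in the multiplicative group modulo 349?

By Lagrange's theorem, ord_349(209) divides φ(349) = 349 − 1 = 348 = 2^2 · 3 · 29.
Divisors of 348: 1, 2, 3, 4, 6, 12, 29, 58, 87, 116, 174, 348.
Compute 209^d (mod 349) for the divisors d until we hit 1:
209^1 ≡ 209 (mod 349)
209^2 ≡ 56 (mod 349)
209^3 ≡ 187 (mod 349)
209^4 ≡ 344 (mod 349)
209^6 ≡ 69 (mod 349)
209^12 ≡ 224 (mod 349)
209^29 ≡ 189 (mod 349)
209^58 ≡ 123 (mod 349)
209^87 ≡ 213 (mod 349)
209^116 ≡ 122 (mod 349)
209^174 ≡ 348 (mod 349)
209^348 ≡ 1 (mod 349) ✓
The smallest such exponent is 348, so the order of 209 is 348.

348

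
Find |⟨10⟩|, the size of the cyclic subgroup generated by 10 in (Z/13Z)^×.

6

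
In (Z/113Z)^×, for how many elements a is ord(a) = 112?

48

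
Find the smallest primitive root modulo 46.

5

φ(46) = φ(2)·φ(23) = 1·22 = 22 = 2 · 11.
Test candidates g = 2, 3, … against the prime factors q ∈ {2, 11} of φ(46): g is a generator iff g^(22/q) ≢ 1 for every such q.
g = 2: gcd(2, 46) = 2 > 1, not a unit — skip.
g = 3: 3^11 ≡ 1 — hits 1, so not a primitive root.
g = 4: gcd(4, 46) = 2 > 1, not a unit — skip.
g = 5: 5^11 ≡ 45; 5^2 ≡ 25 — none is 1, so 5 is a primitive root.
Hence the least primitive root of 46 is 5.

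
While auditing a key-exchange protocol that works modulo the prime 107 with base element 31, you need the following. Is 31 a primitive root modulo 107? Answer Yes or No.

φ(107) = 107 − 1 = 106 = 2 · 53.
It suffices to check that the order of 31 is not a proper divisor of 106: compute 31^(106/q) for q ∈ {2, 53}.
31^53 ≡ 106 (mod 107)  [q = 2: ≢ 1 ✓]
31^2 ≡ 105 (mod 107)  [q = 53: ≢ 1 ✓]
Every test exponent gives a nontrivial residue, hence 31 generates the full group.

Yes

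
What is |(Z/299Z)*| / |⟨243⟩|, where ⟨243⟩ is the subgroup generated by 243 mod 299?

ord(243) | φ(299) = φ(13·23) = (13−1)·(23−1) = 12·22 = 264 = 2^3 · 3 · 11.
Divisors of 264: 1, 2, 3, 4, 6, 8, 11, 12, 22, 24, 33, 44, 66, 88, 132, 264.
Compute 243^d (mod 299) for the divisors d until we hit 1:
243^1 ≡ 243 (mod 299)
243^2 ≡ 146 (mod 299)
243^3 ≡ 196 (mod 299)
243^4 ≡ 87 (mod 299)
243^6 ≡ 144 (mod 299)
243^8 ≡ 94 (mod 299)
243^11 ≡ 185 (mod 299)
243^12 ≡ 105 (mod 299)
243^22 ≡ 139 (mod 299)
243^24 ≡ 261 (mod 299)
243^33 ≡ 1 (mod 299) ✓
Thus |⟨243⟩| = ord(243) = 33.
The index is φ(299) / ord(243) = 264 / 33 = 8.

8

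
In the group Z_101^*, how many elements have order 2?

1

φ(101) = 101 − 1 = 100 = 2^2 · 5^2.
(Z/101Z)^× is cyclic (|G| = 100); a cyclic group of order m has exactly φ(d) elements of each order d | m, and none otherwise.
2 | 100, and φ(2) = 2 − 1 = 1.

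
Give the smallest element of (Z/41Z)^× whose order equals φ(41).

6

φ(41) = 41 − 1 = 40 = 2^3 · 5.
g is a primitive root iff g^(40/q) ≢ 1 (mod 41) for each prime q ∈ {2, 5}.
g = 2: 2^20 ≡ 1 — hits 1, so not a primitive root.
g = 3: 3^20 ≡ 40; 3^8 ≡ 1 — hits 1, so not a primitive root.
g = 4: 4^20 ≡ 1 — hits 1, so not a primitive root.
g = 5: 5^20 ≡ 1 — hits 1, so not a primitive root.
g = 6: 6^20 ≡ 40; 6^8 ≡ 10 — none is 1, so 6 is a primitive root.
The smallest primitive root modulo 41 is 6.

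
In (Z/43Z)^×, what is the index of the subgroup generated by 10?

2

Since 10 ∈ (Z/43Z)^×, its order divides φ(43) = 43 − 1 = 42 = 2 · 3 · 7.
Divisors of 42: 1, 2, 3, 6, 7, 14, 21, 42.
Evaluate successive powers at the divisors of 42:
10^1 ≡ 10 (mod 43)
10^2 ≡ 14 (mod 43)
10^3 ≡ 11 (mod 43)
10^6 ≡ 35 (mod 43)
10^7 ≡ 6 (mod 43)
10^14 ≡ 36 (mod 43)
10^21 ≡ 1 (mod 43) ✓
So ord_43(10) = 21, hence |⟨10⟩| = 21.
Index = |(Z/43Z)^×| / |⟨10⟩| = 42 / 21 = 2.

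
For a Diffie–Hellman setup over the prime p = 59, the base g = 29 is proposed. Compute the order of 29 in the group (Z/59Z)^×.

29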